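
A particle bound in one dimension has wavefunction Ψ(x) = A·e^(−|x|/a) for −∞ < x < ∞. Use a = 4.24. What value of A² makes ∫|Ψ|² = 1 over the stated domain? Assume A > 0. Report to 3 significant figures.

Require ∫ |Ψ|² dx = 1 over the whole domain.
Using ∫₀^∞ xⁿ e^(−αx) dx = n!/αⁿ⁺¹, carrying out the integral gives A² · a.
So A² = (a)^(−1).
With a = 4.24: A² = 0.2358 and A = 0.4856.

A^2 ≈ 0.236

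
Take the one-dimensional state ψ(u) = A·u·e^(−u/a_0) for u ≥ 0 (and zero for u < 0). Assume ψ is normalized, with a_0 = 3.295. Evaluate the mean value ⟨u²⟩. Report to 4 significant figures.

⟨u^2⟩ ≈ 32.57

⟨u²⟩ = ∫ u^2 |ψ|² du over the full domain.
Since the A² factors cancel between numerator and denominator, ⟨u²⟩ = 3·a_0^2.
With a_0 = 3.295, ⟨u^2⟩ = 32.571.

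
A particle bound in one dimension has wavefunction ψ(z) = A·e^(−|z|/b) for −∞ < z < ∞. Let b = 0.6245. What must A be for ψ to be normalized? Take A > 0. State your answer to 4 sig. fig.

A ≈ 1.265

Require ∫ |ψ|² dz = 1 over the whole domain.
With ∫₀^∞ z^0 e^(−αz) dz = 0!/α^1, the integral (without the A² prefactor) comes out to b.
Setting this equal to 1 gives A² = 1/(b).
With b = 0.6245: A² = 1.6013 and A = 1.2654.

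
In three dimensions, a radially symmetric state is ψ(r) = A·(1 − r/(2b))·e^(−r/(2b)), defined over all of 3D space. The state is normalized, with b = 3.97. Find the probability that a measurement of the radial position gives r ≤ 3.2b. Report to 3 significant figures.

P = ∫ |ψ|² 4πr² dr over r ≤ 3.2b.
A² is fixed by ∫₀^∞ 4πr²|ψ|² dr = 1, i.e. A² = (8·π·b^3)^(−1).
In terms of u = r/b (A², 4π and the length scale all cancel between numerator and denominator), P = [∫_{0}^{3.2} u^2·(1 - u/2)^2·e^(-u) du] / [∫_{0}^{∞} u^2·(1 - u/2)^2·e^(-u) du].
With ∫ u^2·(1 - u/2)^2·e^(-u) du = -(u^4/4 + u^2 + 2·u + 2)·e^(-u) + C, the region integral is ≈ 0.17164 and the full one is 2.
This evaluates to P = 0.08582.

P ≈ 0.0858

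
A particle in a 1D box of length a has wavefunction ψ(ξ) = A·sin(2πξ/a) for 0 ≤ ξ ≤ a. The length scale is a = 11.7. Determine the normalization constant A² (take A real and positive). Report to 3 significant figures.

We need A² ∫|f|² dξ = 1, taking the integral from 0 to a.
With ψ = A·sin(2πξ/a), the integral evaluates to A²·[a/2].
Hence A² = 1/[a/2].
Substituting a = 11.7 gives A² = 0.1709, so A = 0.4134.

A^2 ≈ 0.171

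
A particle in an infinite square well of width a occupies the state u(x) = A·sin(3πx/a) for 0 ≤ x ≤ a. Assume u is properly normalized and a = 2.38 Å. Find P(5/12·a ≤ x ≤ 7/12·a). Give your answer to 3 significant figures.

P ≈ 0.273

|u|² is the probability density, so P = ∫_{5/12·a}^{7/12·a} |u|² dx.
With A² fixed by ∫|u|² = 1, i.e. A² = (a/2)^(−1), substitute and integrate.
Let t = x/a; then A² and the length scale cancel, so P = ∫_{5/12}^{7/12} sin(3·π·t)^2 dt ÷ ∫_{0}^{1} sin(3·π·t)^2 dt.
With ∫ sin(3·π·t)^2 dt = t/2 - sin(6·π·t)/(12·π) + C, the region integral is 1/(6·π) + 1/12 and the full one is 1/2.
Evaluating gives P = (2 + π)/(6·π).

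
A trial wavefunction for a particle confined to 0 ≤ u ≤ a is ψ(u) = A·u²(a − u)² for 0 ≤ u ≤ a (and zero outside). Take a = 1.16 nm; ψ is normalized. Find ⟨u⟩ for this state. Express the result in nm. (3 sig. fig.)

⟨u⟩ ≈ 0.580 nm

By definition ⟨u⟩ = ∫ u |ψ(u)|² du.
Expanding the polynomial and integrating term by term, the ratio of the moment integral to the normalization integral gives ⟨u⟩ = a/2.
With a = 1.16, ⟨u⟩ = 0.5800.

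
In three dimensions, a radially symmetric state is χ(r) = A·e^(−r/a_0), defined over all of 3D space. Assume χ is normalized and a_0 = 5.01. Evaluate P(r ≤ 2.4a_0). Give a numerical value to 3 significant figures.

P ≈ 0.857

Integrate the radial probability density 4πr²|χ|² over r ≤ 2.4a_0.
A² is fixed by ∫₀^∞ 4πr²|χ|² dr = 1, i.e. A² = (π·a_0^3)^(−1).
Let u = r/a_0; then A², 4π and the length scale all cancel, so P = ∫_{0}^{2.4} u^2·e^(-2·u) du ÷ ∫_{0}^{∞} u^2·e^(-2·u) du.
With ∫ u^2·e^(-2·u) du = -(2·u^2 + 2·u + 1)·e^(-2·u)/4 + C, the region integral is 1/4 - 433·e^(-24/5)/100 and the full one is 1/4.
Taking the ratio yields P = 0.8575.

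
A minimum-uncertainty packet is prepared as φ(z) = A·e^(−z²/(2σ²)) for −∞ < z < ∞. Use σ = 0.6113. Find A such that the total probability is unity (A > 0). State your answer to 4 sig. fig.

Require ∫ |φ|² dz = 1 over the whole domain.
Using the Gaussian integral ∫_{−∞}^{∞} e^(−αz²) dz = √(π/α), carrying out the integral gives A² · √(π)·σ.
Setting this equal to 1 gives A² = 1/(√(π)·σ).
With σ = 0.6113: A² = 0.92293 and A = 0.96069.

A ≈ 0.9607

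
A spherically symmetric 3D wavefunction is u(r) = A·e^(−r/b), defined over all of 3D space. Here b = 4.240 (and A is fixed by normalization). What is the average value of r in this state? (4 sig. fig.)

⟨r⟩ ≈ 6.360

By definition ⟨r⟩ = ∫ r |u(r)|² 4πr² dr.
The ratio of the moment integral to the normalization integral gives ⟨r⟩ = 3·b/2.
With b = 4.240, ⟨r⟩ = 6.3600.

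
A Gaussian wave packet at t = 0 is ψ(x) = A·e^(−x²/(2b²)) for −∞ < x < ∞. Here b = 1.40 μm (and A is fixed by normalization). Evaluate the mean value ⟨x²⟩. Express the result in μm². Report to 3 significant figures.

The expectation value is the |ψ|²-weighted average of x^2: ∫ x^2|ψ|² dx.
With ∫_{−∞}^{∞} x^(2m) e^(−αx²) dx = (2m−1)!!·√π / (2^m α^(m+1/2)), the ratio of the moment integral to the normalization integral gives ⟨x²⟩ = b^2/2.
With b = 1.40, ⟨x^2⟩ = 0.9800.

⟨x^2⟩ ≈ 0.980 μm^2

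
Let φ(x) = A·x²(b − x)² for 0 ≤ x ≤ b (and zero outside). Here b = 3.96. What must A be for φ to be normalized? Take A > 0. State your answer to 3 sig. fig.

A ≈ 0.0513

We need A² ∫|f|² dx = 1, taking the integral from 0 to b.
Expanding the polynomial and integrating term by term, ∫|φ|² dx = A²·(b^9/630).
So A² = (b^9/630)^(−1).
With b = 3.96: A² = 0.002631 and A = 0.05129.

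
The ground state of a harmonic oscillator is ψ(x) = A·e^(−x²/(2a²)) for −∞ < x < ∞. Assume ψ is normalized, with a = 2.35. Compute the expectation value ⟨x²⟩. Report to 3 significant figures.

⟨x^2⟩ ≈ 2.76

⟨x²⟩ = ∫ x^2 |ψ|² dx over the full domain.
The ratio of the moment integral to the normalization integral gives ⟨x²⟩ = a^2/2.
With a = 2.35, ⟨x^2⟩ = 2.761.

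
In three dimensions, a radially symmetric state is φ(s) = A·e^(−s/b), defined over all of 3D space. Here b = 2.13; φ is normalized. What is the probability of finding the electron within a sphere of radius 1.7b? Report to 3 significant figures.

P ≈ 0.660

P = ∫ |φ|² 4πs² ds over s ≤ 1.7b.
Normalization gives A² = 1/(π·b^3).
Let u = s/b; then A², 4π and the length scale all cancel, so P = ∫_{0}^{1.7} u^2·e^(-2·u) du ÷ ∫_{0}^{∞} u^2·e^(-2·u) du.
An antiderivative of u^2·e^(-2·u) is -(2·u^2 + 2·u + 1)·e^(-2·u)/4; evaluating from 0 to 1.7 gives 1/4 - 509·e^(-17/5)/200, while the full integral is 1/4.
Taking the ratio yields P = 0.6603.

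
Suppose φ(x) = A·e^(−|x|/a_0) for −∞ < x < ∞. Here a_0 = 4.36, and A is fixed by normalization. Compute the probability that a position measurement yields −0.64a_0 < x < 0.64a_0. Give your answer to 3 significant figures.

The probability is P = ∫ |φ|² dx over [−0.64a_0, 0.64a_0].
With A² fixed by ∫|φ|² = 1, i.e. A² = (a_0)^(−1), substitute and integrate.
Both integrals are even about x = 0, so only the x ≥ 0 halves are needed (the factors of 2 cancel). Let u = x/a_0; then A² and the length scale cancel, so P = ∫_{0}^{0.64} e^(-2·u) du ÷ ∫_{0}^{∞} e^(-2·u) du.
Using ∫ e^(-2·u) du = -e^(-2·u)/2, the numerator is 1/2 - e^(-32/25)/2 and the denominator is 1/2.
Taking the ratio, P = 0.7220.

P ≈ 0.722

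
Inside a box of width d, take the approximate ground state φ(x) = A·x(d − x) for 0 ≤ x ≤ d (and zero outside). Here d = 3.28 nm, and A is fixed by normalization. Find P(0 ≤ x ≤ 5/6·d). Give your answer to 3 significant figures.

P ≈ 0.965

P = ∫_{0}^{5/6·d} |φ(x)|² dx.
With A² fixed by ∫|φ|² = 1, i.e. A² = (d^5/30)^(−1), substitute and integrate.
Substituting u = x/d, A² and the length scale cancel in the ratio: P = ∫_{0}^{5/6} u^2·(1 - u)^2 du / ∫_{0}^{1} u^2·(1 - u)^2 du.
An antiderivative of u^2·(1 - u)^2 is u^3·(6·u^2 - 15·u + 10)/30; evaluating from 0 to 5/6 gives 125/3888, while the full integral is 1/30.
The result is P = 625/648.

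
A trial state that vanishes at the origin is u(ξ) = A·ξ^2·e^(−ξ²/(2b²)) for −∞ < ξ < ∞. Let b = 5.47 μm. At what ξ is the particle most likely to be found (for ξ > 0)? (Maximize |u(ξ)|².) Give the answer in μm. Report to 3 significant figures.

Set d/dξ [|u(ξ)|²] = 0 and solve for ξ > 0.
This gives ξ = √(2)·b.
With b = 5.47, the value of ξ > 0 at which the probability density is greatest is 7.736 μm.

ξ ≈ 7.74 μm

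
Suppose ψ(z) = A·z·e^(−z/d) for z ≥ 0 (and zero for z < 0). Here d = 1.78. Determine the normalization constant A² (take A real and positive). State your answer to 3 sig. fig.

The normalization condition is ∫|ψ|² dz = 1 from 0 to ∞.
∫|ψ|² dz = A²·(d^3/4).
Setting this equal to 1 gives A² = 1/(d^3/4).
Plugging in d = 1.78 yields A = 0.8422.

A^2 ≈ 0.709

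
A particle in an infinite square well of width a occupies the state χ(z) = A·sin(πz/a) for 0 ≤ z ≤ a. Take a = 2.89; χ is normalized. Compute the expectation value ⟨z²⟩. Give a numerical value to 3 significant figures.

The expectation value is the |χ|²-weighted average of z^2: ∫ z^2|χ|² dz.
With ∫₀^a sin²(nπz/a) dz = a/2, the ratio of the moment integral to the normalization integral gives ⟨z²⟩ = -a^2/(2·π^2) + a^2/3.
With a = 2.89, ⟨z^2⟩ = 2.361.

⟨z^2⟩ ≈ 2.36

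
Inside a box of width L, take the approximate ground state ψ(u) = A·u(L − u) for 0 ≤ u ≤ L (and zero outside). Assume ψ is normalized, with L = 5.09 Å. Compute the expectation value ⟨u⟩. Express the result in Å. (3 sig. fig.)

⟨u⟩ ≈ 2.55 Å

⟨u⟩ = ∫ u |ψ|² du over the full domain.
Expanding the polynomial and integrating term by term, the ratio of the moment integral to the normalization integral gives ⟨u⟩ = L/2.
With L = 5.09, ⟨u⟩ = 2.545.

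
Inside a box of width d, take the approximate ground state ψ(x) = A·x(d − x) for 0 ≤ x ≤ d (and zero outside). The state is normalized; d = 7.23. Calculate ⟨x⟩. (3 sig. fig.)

The expectation value is the |ψ|²-weighted average of x: ∫ x|ψ|² dx.
Expanding the polynomial and integrating term by term, evaluating both integrals, ⟨x⟩ = d/2.
With d = 7.23, ⟨x⟩ = 3.615.

⟨x⟩ ≈ 3.62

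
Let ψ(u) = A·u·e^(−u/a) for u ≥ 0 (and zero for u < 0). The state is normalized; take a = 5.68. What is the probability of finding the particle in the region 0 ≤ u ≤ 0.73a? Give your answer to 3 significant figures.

P = ∫_{0}^{0.73a} |ψ(u)|² du.
The normalization integral ∫|ψ|²du over the whole domain equals a^3/4·A², and A² cancels in the ratio.
Let t = u/a; then A² and the length scale cancel, so P = ∫_{0}^{0.73} t^2·e^(-2·t) dt ÷ ∫_{0}^{∞} t^2·e^(-2·t) dt.
An antiderivative of t^2·e^(-2·t) is -(2·t^2 + 2·t + 1)·e^(-2·t)/4; evaluating from 0 to 0.73 gives ≈ 0.045295, while the full integral is 1/4.
The result is P = 0.1812.

P ≈ 0.181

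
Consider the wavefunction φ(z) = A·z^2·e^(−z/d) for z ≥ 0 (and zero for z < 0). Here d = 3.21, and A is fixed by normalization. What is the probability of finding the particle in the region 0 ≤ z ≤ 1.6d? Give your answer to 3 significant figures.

P ≈ 0.219

P = ∫_{0}^{1.6d} |φ(z)|² dz.
Since A² = 1/(3·d^5/4), this is the region integral divided by the full normalization integral.
Let u = z/d; then A² and the length scale cancel, so P = ∫_{0}^{1.6} u^4·e^(-2·u) du ÷ ∫_{0}^{∞} u^4·e^(-2·u) du.
Using ∫ u^4·e^(-2·u) du = -(u^4/2 + u^3 + 3·u^2/2 + 3·u/2 + 3/4)·e^(-2·u), the numerator is ≈ 0.16454 and the denominator is 3/4.
Evaluating gives P = 0.2194.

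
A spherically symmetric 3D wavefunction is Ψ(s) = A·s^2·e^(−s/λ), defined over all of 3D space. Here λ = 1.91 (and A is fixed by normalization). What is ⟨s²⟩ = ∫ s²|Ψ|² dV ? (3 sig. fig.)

⟨s^2⟩ ≈ 51.1

⟨s²⟩ = ∫ s^2 |Ψ|² 4πs² ds over the full domain.
Recall ∫₀^∞ s^m e^(−s/β) ds = m!·β^(m+1), since the A² factors cancel between numerator and denominator, ⟨s²⟩ = 14·λ^2.
Putting λ = 1.91 gives 51.07.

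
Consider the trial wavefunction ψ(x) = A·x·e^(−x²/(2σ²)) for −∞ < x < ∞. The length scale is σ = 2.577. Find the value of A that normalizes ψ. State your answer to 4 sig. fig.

A ≈ 0.2568

The normalization condition is ∫|ψ|² dx = 1 from −∞ to ∞.
Using the Gaussian integral ∫_{−∞}^{∞} e^(−αx²) dx = √(π/α), carrying out the integral gives A² · √(π)·σ^3/2.
Substituting σ = 2.577 gives A² = 0.065934, so A = 0.25678.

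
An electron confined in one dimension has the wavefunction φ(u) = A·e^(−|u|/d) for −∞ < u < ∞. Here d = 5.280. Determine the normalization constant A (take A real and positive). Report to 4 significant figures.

A ≈ 0.4352

Require ∫ |φ|² du = 1 over the whole domain.
With ∫₀^∞ u^0 e^(−αu) du = 0!/α^1, with φ = A·e^(−|u|/d), the integral evaluates to A²·[d].
Substituting d = 5.280 gives A² = 0.18939, so A = 0.43519.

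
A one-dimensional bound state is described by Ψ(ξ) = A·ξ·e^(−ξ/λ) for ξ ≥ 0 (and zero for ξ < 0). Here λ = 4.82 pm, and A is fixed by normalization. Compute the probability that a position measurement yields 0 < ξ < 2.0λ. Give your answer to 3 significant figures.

P ≈ 0.762

The probability is P = ∫ |Ψ|² dξ over [0, 2.0λ].
Since A² = 1/(λ^3/4), this is the region integral divided by the full normalization integral.
Let u = ξ/λ; then A² and the length scale cancel, so P = ∫_{0}^{2.0} u^2·e^(-2·u) du ÷ ∫_{0}^{∞} u^2·e^(-2·u) du.
An antiderivative of u^2·e^(-2·u) is -(2·u^2 + 2·u + 1)·e^(-2·u)/4; evaluating from 0 to 2.0 gives 1/4 - 13·e^(-4)/4, while the full integral is 1/4.
The result is P = 0.7619.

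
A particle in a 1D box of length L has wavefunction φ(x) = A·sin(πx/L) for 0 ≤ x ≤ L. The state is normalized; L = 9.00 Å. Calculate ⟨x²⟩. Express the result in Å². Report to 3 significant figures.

⟨x^2⟩ ≈ 22.9 Å^2

The expectation value is the |φ|²-weighted average of x^2: ∫ x^2|φ|² dx.
Since the A² factors cancel between numerator and denominator, ⟨x²⟩ = -L^2/(2·π^2) + L^2/3.
With L = 9.00, ⟨x^2⟩ = 22.90.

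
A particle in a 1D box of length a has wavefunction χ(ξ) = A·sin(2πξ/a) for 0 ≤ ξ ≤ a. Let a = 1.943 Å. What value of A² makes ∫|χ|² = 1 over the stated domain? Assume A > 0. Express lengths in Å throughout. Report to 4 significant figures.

A^2 ≈ 1.029 Å^(-1)

The normalization condition is ∫|χ|² dξ = 1 from 0 to a.
∫|χ|² dξ = A²·(a/2).
Setting this equal to 1 gives A² = 1/(a/2).
Substituting a = 1.943 gives A² = 1.0293, so A = 1.0146.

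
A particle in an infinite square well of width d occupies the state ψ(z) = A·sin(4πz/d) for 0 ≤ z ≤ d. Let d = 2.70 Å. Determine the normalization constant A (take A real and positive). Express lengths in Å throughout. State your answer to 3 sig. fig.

We need A² ∫|f|² dz = 1, taking the integral from 0 to d.
Using sin²θ = (1 − cos 2θ)/2, ∫|ψ|² dz = A²·(d/2).
Hence A² = 1/[d/2].
Plugging in d = 2.70 yields A = 0.8607.

A ≈ 0.861 Å^(-1/2)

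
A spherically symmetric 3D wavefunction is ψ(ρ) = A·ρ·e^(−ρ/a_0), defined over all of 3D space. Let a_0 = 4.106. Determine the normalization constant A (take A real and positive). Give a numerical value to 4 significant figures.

Normalization requires ∫|ψ|² 4πρ² dρ = 1, integrated from 0 to ∞.
(Spherical symmetry: dV = 4πρ² dρ.)
∫|ψ|² 4πρ² dρ = A²·(3·π·a_0^5).
Setting this equal to 1 gives A² = 1/(3·π·a_0^5).
Plugging in a_0 = 4.106 yields A = 0.0095349.

A ≈ 0.009535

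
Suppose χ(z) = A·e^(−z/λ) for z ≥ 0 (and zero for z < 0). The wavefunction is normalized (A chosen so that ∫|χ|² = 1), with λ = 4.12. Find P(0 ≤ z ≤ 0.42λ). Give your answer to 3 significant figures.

|χ|² is the probability density, so P = ∫_{0}^{0.42λ} |χ|² dz.
Since A² = 1/(λ/2), this is the region integral divided by the full normalization integral.
Substituting u = z/λ, A² and the length scale cancel in the ratio: P = ∫_{0}^{0.42} e^(-2·u) du / ∫_{0}^{∞} e^(-2·u) du.
With ∫ e^(-2·u) du = -e^(-2·u)/2 + C, the region integral is 1/2 - e^(-21/25)/2 and the full one is 1/2.
Evaluating gives P = 0.5683.

P ≈ 0.568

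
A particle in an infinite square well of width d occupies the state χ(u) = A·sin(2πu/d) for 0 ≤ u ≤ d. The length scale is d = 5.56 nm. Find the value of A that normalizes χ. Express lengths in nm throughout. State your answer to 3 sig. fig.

A ≈ 0.600 nm^(-1/2)

The normalization condition is ∫|χ|² du = 1 from 0 to d.
∫|χ|² du = A²·(d/2).
So A² = (d/2)^(−1).
Substituting d = 5.56 gives A² = 0.3597, so A = 0.5998.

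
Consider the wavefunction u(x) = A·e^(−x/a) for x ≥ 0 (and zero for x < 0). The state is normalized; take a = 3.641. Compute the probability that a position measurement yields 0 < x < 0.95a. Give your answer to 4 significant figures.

P ≈ 0.8504

The probability is P = ∫ |u|² dx over [0, 0.95a].
The normalization integral ∫|u|²dx over the whole domain equals a/2·A², and A² cancels in the ratio.
In terms of t = x/a (A² and the length scale cancel between numerator and denominator), P = [∫_{0}^{0.95} e^(-2·t) dt] / [∫_{0}^{∞} e^(-2·t) dt].
Using ∫ e^(-2·t) dt = -e^(-2·t)/2, the numerator is 1/2 - e^(-19/10)/2 and the denominator is 1/2.
Evaluating gives P = 0.85043.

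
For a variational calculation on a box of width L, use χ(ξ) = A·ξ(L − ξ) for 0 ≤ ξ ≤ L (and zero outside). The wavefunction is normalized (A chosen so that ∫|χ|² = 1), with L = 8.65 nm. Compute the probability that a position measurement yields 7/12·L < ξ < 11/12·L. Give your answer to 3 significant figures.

P ≈ 0.342

|χ|² is the probability density, so P = ∫_{7/12·L}^{11/12·L} |χ|² dξ.
Since A² = 1/(L^5/30), this is the region integral divided by the full normalization integral.
Substituting u = ξ/L, A² and the length scale cancel in the ratio: P = ∫_{7/12}^{11/12} u^2·(1 - u)^2 du / ∫_{0}^{1} u^2·(1 - u)^2 du.
An antiderivative of u^2·(1 - u)^2 is u^3·(6·u^2 - 15·u + 10)/30; evaluating from 7/12 to 11/12 gives ≈ 0.011384, while the full integral is 1/30.
Evaluating gives P = 0.3415.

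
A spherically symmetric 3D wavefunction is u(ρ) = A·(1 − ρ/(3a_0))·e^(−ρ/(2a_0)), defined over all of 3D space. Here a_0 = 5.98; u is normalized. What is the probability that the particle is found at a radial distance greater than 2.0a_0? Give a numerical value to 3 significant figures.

With dV = 4πρ²dρ, the probability is ∫|u|² dV over ρ > 2.0a_0.
A² is fixed by ∫₀^∞ 4πρ²|u|² dρ = 1, i.e. A² = (8·π·a_0^3/3)^(−1).
Substituting t = ρ/a_0, A², 4π and the length scale all cancel in the ratio: P = ∫_{2.0}^{∞} t^2·(1 - t/3)^2·e^(-t) dt / ∫_{0}^{∞} t^2·(1 - t/3)^2·e^(-t) dt.
Using ∫ t^2·(1 - t/3)^2·e^(-t) dt = (-t^4 + 2·t^3 - 3·t^2 - 6·t - 6)·e^(-t)/9, the numerator is 10·e^(-2)/3 and the denominator is 2/3.
The region integral divided by the full integral gives P = 0.6767.

P ≈ 0.677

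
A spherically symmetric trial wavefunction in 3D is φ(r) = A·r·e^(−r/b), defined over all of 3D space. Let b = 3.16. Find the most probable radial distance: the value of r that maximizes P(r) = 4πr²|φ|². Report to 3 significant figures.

r ≈ 6.32

The maximum of P(r) = 4πr²|φ|² occurs where its derivative vanishes.
This gives r = 2·b.
With b = 3.16, the most probable radial distance is 6.320.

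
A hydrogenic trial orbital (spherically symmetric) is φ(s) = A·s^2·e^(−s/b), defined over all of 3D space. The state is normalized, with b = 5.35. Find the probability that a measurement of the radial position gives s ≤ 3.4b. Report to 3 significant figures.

P ≈ 0.520

Integrate the radial probability density 4πs²|φ|² over s ≤ 3.4b.
A² is fixed by ∫₀^∞ 4πs²|φ|² ds = 1, i.e. A² = (45·π·b^7/2)^(−1).
Substituting u = s/b, A², 4π and the length scale all cancel in the ratio: P = ∫_{0}^{3.4} u^6·e^(-2·u) du / ∫_{0}^{∞} u^6·e^(-2·u) du.
An antiderivative of u^6·e^(-2·u) is -(4·u^6 + 12·u^5 + 30·u^4 + 60·u^3 + 90·u^2 + 90·u + 45)·e^(-2·u)/8; evaluating from 0 to 3.4 gives ≈ 2.9255, while the full integral is 45/8.
This evaluates to P = 0.5201.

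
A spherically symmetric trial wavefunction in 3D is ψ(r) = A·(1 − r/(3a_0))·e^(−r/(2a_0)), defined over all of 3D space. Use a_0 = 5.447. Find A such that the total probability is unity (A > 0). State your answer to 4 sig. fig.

We need A² ∫|f|² 4πr² dr = 1, taking the integral from 0 to ∞.
In 3D with spherical symmetry the volume element is 4πr² dr.
Recall ∫₀^∞ r^m e^(−r/β) dr = m!·β^(m+1), with ψ = A·(1 − r/(3a_0))·e^(−r/(2a_0)), the integral evaluates to A²·[8·π·a_0^3/3].
Setting this equal to 1 gives A² = 1/(8·π·a_0^3/3).
Plugging in a_0 = 5.447 yields A = 0.027177.

A ≈ 0.02718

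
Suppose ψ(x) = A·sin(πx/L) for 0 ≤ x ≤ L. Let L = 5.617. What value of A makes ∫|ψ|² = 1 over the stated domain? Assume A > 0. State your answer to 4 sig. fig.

We need A² ∫|f|² dx = 1, taking the integral from 0 to L.
Using sin²θ = (1 − cos 2θ)/2, ∫|ψ|² dx = A²·(L/2).
Plugging in L = 5.617 yields A = 0.59671.

A ≈ 0.5967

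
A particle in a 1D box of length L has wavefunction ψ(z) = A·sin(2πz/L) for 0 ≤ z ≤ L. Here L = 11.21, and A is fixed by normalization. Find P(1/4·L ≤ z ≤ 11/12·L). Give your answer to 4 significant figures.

P ≈ 0.7356

The probability is P = ∫ |ψ|² dz over [1/4·L, 11/12·L].
The normalization integral ∫|ψ|²dz over the whole domain equals L/2·A², and A² cancels in the ratio.
Let u = z/L; then A² and the length scale cancel, so P = ∫_{1/4}^{11/12} sin(2·π·u)^2 du ÷ ∫_{0}^{1} sin(2·π·u)^2 du.
An antiderivative of sin(2·π·u)^2 is u/2 - sin(4·π·u)/(8·π); evaluating from 1/4 to 11/12 gives √(3)/(16·π) + 1/3, while the full integral is 1/2.
This works out to P = √(3)/(8·π) + 2/3.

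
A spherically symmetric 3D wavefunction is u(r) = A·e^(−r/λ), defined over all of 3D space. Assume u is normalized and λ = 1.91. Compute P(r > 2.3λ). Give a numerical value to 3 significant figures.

P ≈ 0.163

Integrate the radial probability density 4πr²|u|² over r > 2.3λ.
The full normalization integral is A²·[π·λ^3] = 1, fixing A².
Let t = r/λ; then A², 4π and the length scale all cancel, so P = ∫_{2.3}^{∞} t^2·e^(-2·t) dt ÷ ∫_{0}^{∞} t^2·e^(-2·t) dt.
With ∫ t^2·e^(-2·t) dt = -(2·t^2 + 2·t + 1)·e^(-2·t)/4 + C, the region integral is 809·e^(-23/5)/200 and the full one is 1/4.
This evaluates to P = 0.1626.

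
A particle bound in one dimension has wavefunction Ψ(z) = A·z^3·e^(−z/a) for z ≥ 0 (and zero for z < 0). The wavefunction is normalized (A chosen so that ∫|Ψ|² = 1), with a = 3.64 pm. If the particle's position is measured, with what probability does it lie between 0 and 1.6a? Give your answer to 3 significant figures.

P ≈ 0.0446

The probability is P = ∫ |Ψ|² dz over [0, 1.6a].
With A² fixed by ∫|Ψ|² = 1, i.e. A² = (45·a^7/8)^(−1), substitute and integrate.
In terms of u = z/a (A² and the length scale cancel between numerator and denominator), P = [∫_{0}^{1.6} u^6·e^(-2·u) du] / [∫_{0}^{∞} u^6·e^(-2·u) du].
An antiderivative of u^6·e^(-2·u) is -(4·u^6 + 12·u^5 + 30·u^4 + 60·u^3 + 90·u^2 + 90·u + 45)·e^(-2·u)/8; evaluating from 0 to 1.6 gives ≈ 0.25098, while the full integral is 45/8.
This works out to P = 0.04462.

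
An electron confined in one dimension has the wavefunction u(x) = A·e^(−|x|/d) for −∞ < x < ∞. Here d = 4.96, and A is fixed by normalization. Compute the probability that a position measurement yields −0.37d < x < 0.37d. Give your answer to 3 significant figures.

P = ∫_{−0.37d}^{0.37d} |u(x)|² dx.
The normalization integral ∫|u|²dx over the whole domain equals d·A², and A² cancels in the ratio.
By symmetry take twice the x ≥ 0 contribution in numerator and denominator; the 2's cancel. Let t = x/d; then A² and the length scale cancel, so P = ∫_{0}^{0.37} e^(-2·t) dt ÷ ∫_{0}^{∞} e^(-2·t) dt.
Using ∫ e^(-2·t) dt = -e^(-2·t)/2, the numerator is 1/2 - e^(-37/50)/2 and the denominator is 1/2.
The result is P = 0.5229.

P ≈ 0.523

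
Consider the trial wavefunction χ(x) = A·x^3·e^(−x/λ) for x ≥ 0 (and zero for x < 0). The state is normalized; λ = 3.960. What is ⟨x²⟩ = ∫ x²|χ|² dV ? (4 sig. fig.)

The expectation value is the |χ|²-weighted average of x^2: ∫ x^2|χ|² dx.
The ratio of the moment integral to the normalization integral gives ⟨x²⟩ = 14·λ^2.
Putting λ = 3.960 gives 219.54.

⟨x^2⟩ ≈ 219.5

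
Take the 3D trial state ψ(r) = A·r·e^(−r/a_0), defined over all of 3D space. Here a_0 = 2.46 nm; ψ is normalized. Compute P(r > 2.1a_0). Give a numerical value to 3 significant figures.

P ≈ 0.590

With dV = 4πr²dr, the probability is ∫|ψ|² dV over r > 2.1a_0.
Normalization gives A² = 1/(3·π·a_0^5).
In terms of u = r/a_0 (A², 4π and the length scale all cancel between numerator and denominator), P = [∫_{2.1}^{∞} u^4·e^(-2·u) du] / [∫_{0}^{∞} u^4·e^(-2·u) du].
Using ∫ u^4·e^(-2·u) du = -(u^4/2 + u^3 + 3·u^2/2 + 3·u/2 + 3/4)·e^(-2·u), the numerator is ≈ 0.44237 and the denominator is 3/4.
The region integral divided by the full integral gives P = 0.5898.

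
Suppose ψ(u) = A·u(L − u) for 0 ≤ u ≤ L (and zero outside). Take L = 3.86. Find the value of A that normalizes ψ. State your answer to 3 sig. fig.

A ≈ 0.187

Normalization requires ∫|ψ|² du = 1, integrated from 0 to L.
∫|ψ|² du = A²·(L^5/30).
With L = 3.86: A² = 0.03501 and A = 0.1871.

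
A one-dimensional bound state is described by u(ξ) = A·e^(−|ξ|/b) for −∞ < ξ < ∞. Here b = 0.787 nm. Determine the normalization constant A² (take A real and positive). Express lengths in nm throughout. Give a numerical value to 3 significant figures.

Require ∫ |u|² dξ = 1 over the whole domain.
Using ∫₀^∞ ξⁿ e^(−αξ) dξ = n!/αⁿ⁺¹, carrying out the integral gives A² · b.
Hence A² = 1/[b].
Plugging in b = 0.787 yields A = 1.127.

A^2 ≈ 1.27 nm^(-1)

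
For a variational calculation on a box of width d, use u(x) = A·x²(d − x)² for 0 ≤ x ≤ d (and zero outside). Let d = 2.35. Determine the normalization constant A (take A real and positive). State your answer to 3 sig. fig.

Require ∫ |u|² dx = 1 over the whole domain.
With u = A·x²(d − x)², the integral evaluates to A²·[d^9/630].
With d = 2.35: A² = 0.2882 and A = 0.5369.

A ≈ 0.537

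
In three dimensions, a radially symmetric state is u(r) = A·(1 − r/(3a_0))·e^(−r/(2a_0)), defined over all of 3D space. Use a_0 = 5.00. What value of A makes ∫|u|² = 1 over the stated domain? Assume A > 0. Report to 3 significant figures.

A ≈ 0.0309

Normalization requires ∫|u|² 4πr² dr = 1, integrated from 0 to ∞.
(Spherical symmetry: dV = 4πr² dr.)
Recall ∫₀^∞ r^m e^(−r/β) dr = m!·β^(m+1), ∫|u|² 4πr² dr = A²·(8·π·a_0^3/3).
Setting this equal to 1 gives A² = 1/(8·π·a_0^3/3).
Plugging in a_0 = 5.00 yields A = 0.03090.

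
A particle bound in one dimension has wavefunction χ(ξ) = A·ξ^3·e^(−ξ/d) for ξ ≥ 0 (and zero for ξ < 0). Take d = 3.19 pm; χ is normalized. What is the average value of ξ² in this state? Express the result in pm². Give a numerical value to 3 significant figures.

⟨ξ^2⟩ ≈ 142 pm^2

By definition ⟨ξ²⟩ = ∫ ξ^2 |χ(ξ)|² dξ.
The ratio of the moment integral to the normalization integral gives ⟨ξ²⟩ = 14·d^2.
Putting d = 3.19 gives 142.5.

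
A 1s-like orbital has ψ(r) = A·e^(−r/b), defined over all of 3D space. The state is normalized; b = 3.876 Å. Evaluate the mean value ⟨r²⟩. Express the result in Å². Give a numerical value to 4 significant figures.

⟨r^2⟩ ≈ 45.07 Å^2

By definition ⟨r²⟩ = ∫ r^2 |ψ(r)|² 4πr² dr.
Recall ∫₀^∞ r^m e^(−r/β) dr = m!·β^(m+1), the ratio of the moment integral to the normalization integral gives ⟨r²⟩ = 3·b^2.
With b = 3.876, ⟨r^2⟩ = 45.070.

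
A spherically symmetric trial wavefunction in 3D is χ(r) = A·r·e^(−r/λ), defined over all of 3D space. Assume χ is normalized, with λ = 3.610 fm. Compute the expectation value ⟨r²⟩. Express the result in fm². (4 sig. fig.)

⟨r^2⟩ ≈ 97.74 fm^2

The expectation value is the |χ|²-weighted average of r^2: ∫ r^2|χ|² 4πr² dr.
The ratio of the moment integral to the normalization integral gives ⟨r²⟩ = 15·λ^2/2.
With λ = 3.610, ⟨r^2⟩ = 97.741.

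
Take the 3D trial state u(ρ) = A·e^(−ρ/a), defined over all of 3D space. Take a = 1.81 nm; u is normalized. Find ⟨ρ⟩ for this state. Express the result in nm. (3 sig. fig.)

⟨ρ⟩ ≈ 2.72 nm

⟨ρ⟩ = ∫ ρ |u|² 4πρ² dρ over the full domain.
With ∫₀^∞ ρ^3 e^(−αρ) dρ = 3!/α^4, since the A² factors cancel between numerator and denominator, ⟨ρ⟩ = 3·a/2.
With a = 1.81, ⟨ρ⟩ = 2.715.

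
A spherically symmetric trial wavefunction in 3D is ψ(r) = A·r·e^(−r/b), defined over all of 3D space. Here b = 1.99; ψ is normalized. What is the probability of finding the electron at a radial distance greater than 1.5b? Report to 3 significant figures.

P ≈ 0.815

With dV = 4πr²dr, the probability is ∫|ψ|² dV over r > 1.5b.
Normalization gives A² = 1/(3·π·b^5).
In terms of u = r/b (A², 4π and the length scale all cancel between numerator and denominator), P = [∫_{1.5}^{∞} u^4·e^(-2·u) du] / [∫_{0}^{∞} u^4·e^(-2·u) du].
An antiderivative of u^4·e^(-2·u) is -(u^4/2 + u^3 + 3·u^2/2 + 3·u/2 + 3/4)·e^(-2·u); evaluating from 1.5 to ∞ gives 393·e^(-3)/32, while the full integral is 3/4.
The region integral divided by the full integral gives P = 0.8153.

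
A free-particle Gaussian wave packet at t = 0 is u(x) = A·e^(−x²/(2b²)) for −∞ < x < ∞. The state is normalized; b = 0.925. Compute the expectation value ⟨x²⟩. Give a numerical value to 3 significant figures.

⟨x^2⟩ ≈ 0.428

⟨x²⟩ = ∫ x^2 |u|² dx over the full domain.
Since the A² factors cancel between numerator and denominator, ⟨x²⟩ = b^2/2.
Putting b = 0.925 gives 0.4278.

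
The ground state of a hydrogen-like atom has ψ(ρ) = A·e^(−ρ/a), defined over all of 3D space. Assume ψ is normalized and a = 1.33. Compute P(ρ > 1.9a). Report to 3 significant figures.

P ≈ 0.269

With dV = 4πρ²dρ, the probability is ∫|ψ|² dV over ρ > 1.9a.
A² is fixed by ∫₀^∞ 4πρ²|ψ|² dρ = 1, i.e. A² = (π·a^3)^(−1).
Substituting u = ρ/a, A², 4π and the length scale all cancel in the ratio: P = ∫_{1.9}^{∞} u^2·e^(-2·u) du / ∫_{0}^{∞} u^2·e^(-2·u) du.
An antiderivative of u^2·e^(-2·u) is -(2·u^2 + 2·u + 1)·e^(-2·u)/4; evaluating from 1.9 to ∞ gives 601·e^(-19/5)/200, while the full integral is 1/4.
The region integral divided by the full integral gives P = 0.2689.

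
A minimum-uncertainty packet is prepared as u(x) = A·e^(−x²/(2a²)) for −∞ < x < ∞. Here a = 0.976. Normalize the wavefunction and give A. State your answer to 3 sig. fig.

The normalization condition is ∫|u|² dx = 1 from −∞ to ∞.
Carrying out the integral gives A² · √(π)·a.
Setting this equal to 1 gives A² = 1/(√(π)·a).
Plugging in a = 0.976 yields A = 0.7603.

A ≈ 0.760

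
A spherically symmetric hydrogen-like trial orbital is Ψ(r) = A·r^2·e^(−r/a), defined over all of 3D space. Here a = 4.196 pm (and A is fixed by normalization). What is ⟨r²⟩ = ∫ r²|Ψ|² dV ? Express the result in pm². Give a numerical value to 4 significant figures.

By definition ⟨r²⟩ = ∫ r^2 |Ψ(r)|² 4πr² dr.
Recall ∫₀^∞ r^m e^(−r/β) dr = m!·β^(m+1), the ratio of the moment integral to the normalization integral gives ⟨r²⟩ = 14·a^2.
Putting a = 4.196 gives 246.49.

⟨r^2⟩ ≈ 246.5 pm^2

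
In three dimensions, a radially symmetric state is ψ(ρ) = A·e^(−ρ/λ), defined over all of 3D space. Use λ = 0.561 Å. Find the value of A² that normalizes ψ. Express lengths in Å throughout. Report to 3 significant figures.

Require ∫ |ψ|² 4πρ² dρ = 1 over the whole domain.
(Spherical symmetry: dV = 4πρ² dρ.)
Recall ∫₀^∞ ρ^m e^(−ρ/β) dρ = m!·β^(m+1), the integral (without the A² prefactor) comes out to π·λ^3.
Hence A² = 1/[π·λ^3].
With λ = 0.561: A² = 1.803 and A = 1.343.

A^2 ≈ 1.80 Å^(-3)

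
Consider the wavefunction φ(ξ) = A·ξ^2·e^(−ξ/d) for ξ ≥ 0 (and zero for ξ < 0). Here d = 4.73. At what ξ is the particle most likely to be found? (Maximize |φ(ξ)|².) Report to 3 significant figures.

Set d/dξ [|φ(ξ)|²] = 0 and solve for ξ > 0.
This gives ξ = 2·d.
With d = 4.73, the most probable position is 9.460.

ξ ≈ 9.46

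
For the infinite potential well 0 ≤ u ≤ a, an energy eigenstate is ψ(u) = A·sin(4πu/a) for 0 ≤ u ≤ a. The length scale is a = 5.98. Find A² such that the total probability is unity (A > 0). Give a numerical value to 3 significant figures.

A^2 ≈ 0.334

Normalization requires ∫|ψ|² du = 1, integrated from 0 to a.
∫|ψ|² du = A²·(a/2).
Hence A² = 1/[a/2].
Substituting a = 5.98 gives A² = 0.3344, so A = 0.5783.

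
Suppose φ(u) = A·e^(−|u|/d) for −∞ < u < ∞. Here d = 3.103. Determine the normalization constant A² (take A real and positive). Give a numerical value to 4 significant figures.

A^2 ≈ 0.3223

The normalization condition is ∫|φ|² du = 1 from −∞ to ∞.
With ∫₀^∞ u^0 e^(−αu) du = 0!/α^1, with φ = A·e^(−|u|/d), the integral evaluates to A²·[d].
Hence A² = 1/[d].
Plugging in d = 3.103 yields A = 0.56769.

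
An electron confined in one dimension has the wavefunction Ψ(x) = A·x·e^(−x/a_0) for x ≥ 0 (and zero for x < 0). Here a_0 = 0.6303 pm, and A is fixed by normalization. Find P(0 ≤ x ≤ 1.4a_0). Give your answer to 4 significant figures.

P ≈ 0.5305

|Ψ|² is the probability density, so P = ∫_{0}^{1.4a_0} |Ψ|² dx.
With A² fixed by ∫|Ψ|² = 1, i.e. A² = (a_0^3/4)^(−1), substitute and integrate.
Let u = x/a_0; then A² and the length scale cancel, so P = ∫_{0}^{1.4} u^2·e^(-2·u) du ÷ ∫_{0}^{∞} u^2·e^(-2·u) du.
An antiderivative of u^2·e^(-2·u) is -(2·u^2 + 2·u + 1)·e^(-2·u)/4; evaluating from 0 to 1.4 gives 1/4 - 193·e^(-14/5)/100, while the full integral is 1/4.
The result is P = 0.53055.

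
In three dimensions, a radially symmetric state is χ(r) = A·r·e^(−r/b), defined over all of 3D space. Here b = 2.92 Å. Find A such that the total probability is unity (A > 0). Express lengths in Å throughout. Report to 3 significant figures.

Require ∫ |χ|² 4πr² dr = 1 over the whole domain.
(Spherical symmetry: dV = 4πr² dr.)
Recall ∫₀^∞ r^m e^(−r/β) dr = m!·β^(m+1), ∫|χ|² 4πr² dr = A²·(3·π·b^5).
Plugging in b = 2.92 yields A = 0.02236.

A ≈ 0.0224 Å^(-5/2)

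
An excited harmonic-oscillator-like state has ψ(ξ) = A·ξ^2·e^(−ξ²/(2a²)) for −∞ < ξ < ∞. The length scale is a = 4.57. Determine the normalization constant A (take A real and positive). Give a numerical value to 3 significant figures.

A ≈ 0.0194

Require ∫ |ψ|² dξ = 1 over the whole domain.
With ∫_{−∞}^{∞} ξ^(2m) e^(−αξ²) dξ = (2m−1)!!·√π / (2^m α^(m+1/2)), carrying out the integral gives A² · 3·√(π)·a^5/4.
So A² = (3·√(π)·a^5/4)^(−1).
With a = 4.57: A² = 0.0003774 and A = 0.01943.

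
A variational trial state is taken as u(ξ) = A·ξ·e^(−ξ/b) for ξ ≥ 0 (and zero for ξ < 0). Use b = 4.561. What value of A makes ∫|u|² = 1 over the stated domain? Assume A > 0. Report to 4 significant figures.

A ≈ 0.2053

Require ∫ |u|² dξ = 1 over the whole domain.
With ∫₀^∞ ξ^2 e^(−αξ) dξ = 2!/α^3, the integral (without the A² prefactor) comes out to b^3/4.
With b = 4.561: A² = 0.042158 and A = 0.20532.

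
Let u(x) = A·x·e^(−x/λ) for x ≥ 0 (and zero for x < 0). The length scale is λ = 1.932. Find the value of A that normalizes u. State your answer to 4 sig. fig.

Require ∫ |u|² dx = 1 over the whole domain.
∫|u|² dx = A²·(λ^3/4).
Hence A² = 1/[λ^3/4].
Plugging in λ = 1.932 yields A = 0.74477.

A ≈ 0.7448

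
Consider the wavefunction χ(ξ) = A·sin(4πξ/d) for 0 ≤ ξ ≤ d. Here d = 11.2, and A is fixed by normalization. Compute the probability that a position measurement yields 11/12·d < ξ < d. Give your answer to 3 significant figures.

|χ|² is the probability density, so P = ∫_{11/12·d}^{d} |χ|² dξ.
Since A² = 1/(d/2), this is the region integral divided by the full normalization integral.
Let u = ξ/d; then A² and the length scale cancel, so P = ∫_{11/12}^{1} sin(4·π·u)^2 du ÷ ∫_{0}^{1} sin(4·π·u)^2 du.
With ∫ sin(4·π·u)^2 du = u/2 - sin(4·π·u)·cos(4·π·u)/(8·π) + C, the region integral is -√(3)/(32·π) + 1/24 and the full one is 1/2.
Taking the ratio, P = (-√(3)/16 + π/12)/π.

P ≈ 0.0489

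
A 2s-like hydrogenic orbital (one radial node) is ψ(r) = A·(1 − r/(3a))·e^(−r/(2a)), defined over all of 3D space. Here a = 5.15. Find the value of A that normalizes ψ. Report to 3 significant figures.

The normalization condition is ∫|ψ|² 4πr² dr = 1 from 0 to ∞.
The angular integral contributes 4π, leaving ∫₀^∞ r²|ψ|² dr.
Carrying out the integral gives A² · 8·π·a^3/3.
Hence A² = 1/[8·π·a^3/3].
Plugging in a = 5.15 yields A = 0.02956.

A ≈ 0.0296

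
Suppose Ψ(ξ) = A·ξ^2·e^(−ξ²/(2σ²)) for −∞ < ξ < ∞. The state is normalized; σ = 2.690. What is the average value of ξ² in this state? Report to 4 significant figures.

By definition ⟨ξ²⟩ = ∫ ξ^2 |Ψ(ξ)|² dξ.
With ∫_{−∞}^{∞} ξ^(2m) e^(−αξ²) dξ = (2m−1)!!·√π / (2^m α^(m+1/2)), evaluating both integrals, ⟨ξ²⟩ = 5·σ^2/2.
With σ = 2.690, ⟨ξ^2⟩ = 18.090.

⟨ξ^2⟩ ≈ 18.09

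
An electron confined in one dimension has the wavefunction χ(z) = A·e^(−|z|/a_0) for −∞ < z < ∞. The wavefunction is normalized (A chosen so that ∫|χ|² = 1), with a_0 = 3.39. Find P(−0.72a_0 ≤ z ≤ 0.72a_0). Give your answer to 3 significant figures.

|χ|² is the probability density, so P = ∫_{−0.72a_0}^{0.72a_0} |χ|² dz.
With A² fixed by ∫|χ|² = 1, i.e. A² = (a_0)^(−1), substitute and integrate.
Both integrals are even about z = 0, so only the z ≥ 0 halves are needed (the factors of 2 cancel). Let u = z/a_0; then A² and the length scale cancel, so P = ∫_{0}^{0.72} e^(-2·u) du ÷ ∫_{0}^{∞} e^(-2·u) du.
Using ∫ e^(-2·u) du = -e^(-2·u)/2, the numerator is 1/2 - e^(-36/25)/2 and the denominator is 1/2.
Taking the ratio, P = 0.7631.

P ≈ 0.763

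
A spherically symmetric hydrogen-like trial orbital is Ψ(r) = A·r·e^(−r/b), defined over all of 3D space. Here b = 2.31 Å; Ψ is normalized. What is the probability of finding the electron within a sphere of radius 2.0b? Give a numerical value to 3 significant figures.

With dV = 4πr²dr, the probability is ∫|Ψ|² dV over r ≤ 2.0b.
The full normalization integral is A²·[3·π·b^5] = 1, fixing A².
In terms of u = r/b (A², 4π and the length scale all cancel between numerator and denominator), P = [∫_{0}^{2.0} u^4·e^(-2·u) du] / [∫_{0}^{∞} u^4·e^(-2·u) du].
An antiderivative of u^4·e^(-2·u) is -(u^4/2 + u^3 + 3·u^2/2 + 3·u/2 + 3/4)·e^(-2·u); evaluating from 0 to 2.0 gives 3/4 - 103·e^(-4)/4, while the full integral is 3/4.
Taking the ratio yields P = 0.3712.

P ≈ 0.371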